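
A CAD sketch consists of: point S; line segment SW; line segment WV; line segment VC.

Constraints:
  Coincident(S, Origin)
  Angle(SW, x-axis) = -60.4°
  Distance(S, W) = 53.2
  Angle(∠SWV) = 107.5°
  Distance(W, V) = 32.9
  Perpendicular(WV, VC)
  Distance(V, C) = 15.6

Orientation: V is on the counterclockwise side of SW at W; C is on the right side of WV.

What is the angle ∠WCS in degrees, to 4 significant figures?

28.24°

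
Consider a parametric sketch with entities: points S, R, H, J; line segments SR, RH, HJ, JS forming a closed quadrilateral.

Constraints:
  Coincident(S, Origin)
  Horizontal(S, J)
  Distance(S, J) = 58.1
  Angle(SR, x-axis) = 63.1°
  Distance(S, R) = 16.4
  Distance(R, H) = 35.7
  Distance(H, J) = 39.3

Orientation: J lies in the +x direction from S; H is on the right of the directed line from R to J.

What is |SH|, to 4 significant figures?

28.86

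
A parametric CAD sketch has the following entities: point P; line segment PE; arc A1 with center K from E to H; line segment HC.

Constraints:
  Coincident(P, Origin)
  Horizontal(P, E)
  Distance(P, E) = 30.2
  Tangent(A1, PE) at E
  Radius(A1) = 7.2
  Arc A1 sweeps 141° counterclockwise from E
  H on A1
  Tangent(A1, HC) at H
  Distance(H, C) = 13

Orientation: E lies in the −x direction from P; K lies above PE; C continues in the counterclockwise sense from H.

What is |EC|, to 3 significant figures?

21.7

On A1, E sits at bearing -90° from K; a 141° counterclockwise sweep puts H at bearing 51°, so H = K + 7.2·(cos 51°, sin 51°) = (-25.7, 12.8). The tangent condition forces KH to be normal to HC, so HC runs along (−sin 51°, cos 51°); with |HC| = 13.0, C = (-35.8, 21.0). Then |EC| = |C − E| = 21.7.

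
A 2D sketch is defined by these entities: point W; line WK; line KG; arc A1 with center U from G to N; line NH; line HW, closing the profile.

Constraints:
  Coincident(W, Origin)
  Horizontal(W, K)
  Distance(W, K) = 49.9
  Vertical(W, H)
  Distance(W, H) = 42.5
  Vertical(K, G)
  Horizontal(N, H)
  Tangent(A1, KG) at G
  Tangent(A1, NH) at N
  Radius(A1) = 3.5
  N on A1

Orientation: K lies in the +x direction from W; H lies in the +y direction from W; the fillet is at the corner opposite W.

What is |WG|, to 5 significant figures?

63.333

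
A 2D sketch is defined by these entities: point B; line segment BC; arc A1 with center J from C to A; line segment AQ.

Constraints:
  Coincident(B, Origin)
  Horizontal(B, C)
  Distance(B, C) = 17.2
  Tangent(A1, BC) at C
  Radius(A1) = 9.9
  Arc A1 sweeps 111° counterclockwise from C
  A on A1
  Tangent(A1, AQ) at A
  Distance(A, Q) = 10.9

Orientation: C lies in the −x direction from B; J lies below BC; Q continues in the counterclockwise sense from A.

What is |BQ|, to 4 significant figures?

32.65

B is at the origin; B and C share the same y with |BC| = 17.2 and C on the −x side, so C = (-17.20, 0.000). A1 meets BC tangentially, so JC is at right angles to BC, so J = C + (0, -9.9) = (-17.20, -9.900). On A1, C sits at bearing 90° from J; a 111° counterclockwise sweep puts A at bearing 201°, so A = J + 9.9·(cos 201°, sin 201°) = (-26.44, -13.45). Since A1 is tangent to AQ there, JA ⟂ AQ, so AQ runs along (−sin 201°, cos 201°); with |AQ| = 10.9, Q = (-22.54, -23.62). Then |BQ| = |Q − B| = 32.65.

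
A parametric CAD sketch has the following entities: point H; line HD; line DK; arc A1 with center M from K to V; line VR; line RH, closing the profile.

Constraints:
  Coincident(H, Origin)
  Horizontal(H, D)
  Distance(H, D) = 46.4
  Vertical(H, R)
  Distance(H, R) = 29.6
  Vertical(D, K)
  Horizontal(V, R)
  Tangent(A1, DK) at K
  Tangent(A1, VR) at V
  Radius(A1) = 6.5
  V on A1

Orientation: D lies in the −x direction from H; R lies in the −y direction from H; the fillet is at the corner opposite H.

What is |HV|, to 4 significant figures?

49.68

The virtual corner opposite H is at (-46.40, -29.60). The tangent condition forces MK to be normal to DK and A1 meets VR tangentially, so MV is at right angles to VR, with radius 6.5, so the center M sits 6.5 in from both sides at M = (-39.90, -23.10). That places the tangent points at K = (-46.40, -23.10) on DK and V = (-39.90, -29.60) on VR. Then |HV| = |V − H| = 49.68.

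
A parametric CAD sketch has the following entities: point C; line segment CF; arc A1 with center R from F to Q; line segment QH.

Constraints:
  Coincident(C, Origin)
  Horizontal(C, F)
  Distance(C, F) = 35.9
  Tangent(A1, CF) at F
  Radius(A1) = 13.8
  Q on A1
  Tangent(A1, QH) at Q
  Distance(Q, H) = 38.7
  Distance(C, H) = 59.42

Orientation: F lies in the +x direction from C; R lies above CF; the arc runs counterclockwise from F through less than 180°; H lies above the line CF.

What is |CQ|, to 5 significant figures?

51.999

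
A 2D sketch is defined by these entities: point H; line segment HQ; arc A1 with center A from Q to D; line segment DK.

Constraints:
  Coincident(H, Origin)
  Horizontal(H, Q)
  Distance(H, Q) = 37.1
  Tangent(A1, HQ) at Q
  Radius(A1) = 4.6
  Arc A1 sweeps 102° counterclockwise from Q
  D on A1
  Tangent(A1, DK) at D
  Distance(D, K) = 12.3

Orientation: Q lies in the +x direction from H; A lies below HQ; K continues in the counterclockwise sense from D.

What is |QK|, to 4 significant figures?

17.69

On A1, Q sits at bearing 90° from A; a 102° counterclockwise sweep puts D at bearing 192°, so D = A + 4.6·(cos 192°, sin 192°) = (32.60, -5.556). The tangent condition forces AD to be normal to DK, so DK runs along (−sin 192°, cos 192°); with |DK| = 12.3, K = (35.16, -17.59). Then |QK| = |K − Q| = 17.69.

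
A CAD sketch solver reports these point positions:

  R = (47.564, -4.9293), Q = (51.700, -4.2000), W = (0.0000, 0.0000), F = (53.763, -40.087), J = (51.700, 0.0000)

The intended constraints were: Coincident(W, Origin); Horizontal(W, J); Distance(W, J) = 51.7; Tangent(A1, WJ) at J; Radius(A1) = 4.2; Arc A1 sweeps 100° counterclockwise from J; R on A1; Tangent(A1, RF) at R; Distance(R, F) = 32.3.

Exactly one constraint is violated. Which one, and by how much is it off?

Distance(R, F) = 32.3 — off by 3.40.

W = (0.00, 0.00) ✓; W.y = 0.00, J.y = 0.00 ✓; |WJ| = 51.70 ✓; ∠(QJ, JW) = 90.00° ✓; |QJ| = 4.200 ✓; bearing(Q→R) − bearing(Q→J) = 100.0° ✓; |QR| = 4.200 ✓; ∠(QR, RF) = 90.00° ✓; |RF| = 35.70 ✗.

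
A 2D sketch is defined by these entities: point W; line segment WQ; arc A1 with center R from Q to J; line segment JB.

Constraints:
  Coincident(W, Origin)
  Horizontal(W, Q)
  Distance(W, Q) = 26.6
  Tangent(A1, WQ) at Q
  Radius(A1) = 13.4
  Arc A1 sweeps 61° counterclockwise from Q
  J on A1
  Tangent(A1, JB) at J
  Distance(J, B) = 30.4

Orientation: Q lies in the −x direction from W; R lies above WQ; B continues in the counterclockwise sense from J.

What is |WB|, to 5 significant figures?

33.492

On A1, Q sits at bearing -90° from R; a 61° counterclockwise sweep puts J at bearing -29°, so J = R + 13.4·(cos -29°, sin -29°) = (-14.880, 6.9036). A1 meets JB tangentially, so RJ is at right angles to JB, so JB runs along (−sin -29°, cos -29°); with |JB| = 30.4, B = (-0.14188, 33.492). Then |WB| = |B − W| = 33.492.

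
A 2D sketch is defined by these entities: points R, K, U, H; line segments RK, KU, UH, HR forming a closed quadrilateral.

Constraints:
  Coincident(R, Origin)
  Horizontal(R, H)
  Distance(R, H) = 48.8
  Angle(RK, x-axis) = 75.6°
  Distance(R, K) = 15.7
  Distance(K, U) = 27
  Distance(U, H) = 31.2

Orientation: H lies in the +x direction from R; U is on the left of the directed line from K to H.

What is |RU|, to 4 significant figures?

38.11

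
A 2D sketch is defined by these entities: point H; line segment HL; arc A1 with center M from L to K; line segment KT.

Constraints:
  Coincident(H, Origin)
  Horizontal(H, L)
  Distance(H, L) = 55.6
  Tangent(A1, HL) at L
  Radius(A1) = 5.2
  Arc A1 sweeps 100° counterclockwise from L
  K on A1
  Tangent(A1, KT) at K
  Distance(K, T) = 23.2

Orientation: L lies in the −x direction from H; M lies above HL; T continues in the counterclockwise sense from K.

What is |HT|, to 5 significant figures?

61.719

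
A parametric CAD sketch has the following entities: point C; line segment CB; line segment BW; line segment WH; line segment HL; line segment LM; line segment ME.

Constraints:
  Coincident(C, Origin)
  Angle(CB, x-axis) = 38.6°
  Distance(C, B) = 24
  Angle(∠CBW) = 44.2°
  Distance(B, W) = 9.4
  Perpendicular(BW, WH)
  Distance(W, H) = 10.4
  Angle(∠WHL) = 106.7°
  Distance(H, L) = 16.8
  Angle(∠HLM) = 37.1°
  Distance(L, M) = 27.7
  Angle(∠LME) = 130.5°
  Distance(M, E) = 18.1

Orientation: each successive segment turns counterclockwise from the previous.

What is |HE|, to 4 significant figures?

26.31

∠HLM = 37.1° gives LM at 120.6° from the x-axis; with |LM| = 27.7, M = (9.830, 23.01). ∠LME = 130.5° gives ME at 170.1° from the x-axis; with |ME| = 18.1, E = (-8.001, 26.12). Then |HE| = |E − H| = 26.31.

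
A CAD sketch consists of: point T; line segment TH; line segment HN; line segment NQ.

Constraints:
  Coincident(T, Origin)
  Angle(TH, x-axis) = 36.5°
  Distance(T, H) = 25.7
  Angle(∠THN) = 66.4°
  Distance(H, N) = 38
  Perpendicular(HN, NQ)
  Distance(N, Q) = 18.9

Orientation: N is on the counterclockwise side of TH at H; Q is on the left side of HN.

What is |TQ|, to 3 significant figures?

28.1

T is at the origin; TH runs at 36.5° with length 25.7, so H = 25.7·(cos 36.5°, sin 36.5°) = (20.7, 15.3). ∠THN = 66.4°, so HN runs at 36.5° + (180° − 66.4°) = 150° from the x-axis; with |HN| = 38.0, N = H + 38.0·(cos 150°, sin 150°) = (-12.3, 34.2). HN is perpendicular to NQ; with |NQ| = 18.9 on the left of HN, Q = N + 18.9·(-0.498, -0.867) = (-21.7, 17.8). Then |TQ| = |Q − T| = 28.1.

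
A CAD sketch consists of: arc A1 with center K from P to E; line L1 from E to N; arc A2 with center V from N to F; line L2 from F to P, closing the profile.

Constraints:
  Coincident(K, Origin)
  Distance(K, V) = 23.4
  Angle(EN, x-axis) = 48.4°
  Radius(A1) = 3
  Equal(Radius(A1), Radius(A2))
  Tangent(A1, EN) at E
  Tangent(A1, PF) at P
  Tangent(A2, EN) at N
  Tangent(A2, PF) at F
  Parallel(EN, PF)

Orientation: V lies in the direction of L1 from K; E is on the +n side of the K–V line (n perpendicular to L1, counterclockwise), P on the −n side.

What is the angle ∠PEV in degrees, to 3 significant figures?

82.7°

The slot axis is L1's direction at 48.4°, so u = (cos 48.4°, sin 48.4°) = (0.664, 0.748) and n = (−sin 48.4°, cos 48.4°) = (-0.748, 0.664). K is at the origin and V lies 23.4 along u from K, so V = 23.4·u = (15.5, 17.5). Tangency of A1 to both parallel lines with radius 3.0 puts E and P at K ± 3.0·n: E = (-2.24, 1.99), P = (2.24, -1.99). Then cos ∠PEV = EP·EV / (|EP||EV|), giving 82.7°.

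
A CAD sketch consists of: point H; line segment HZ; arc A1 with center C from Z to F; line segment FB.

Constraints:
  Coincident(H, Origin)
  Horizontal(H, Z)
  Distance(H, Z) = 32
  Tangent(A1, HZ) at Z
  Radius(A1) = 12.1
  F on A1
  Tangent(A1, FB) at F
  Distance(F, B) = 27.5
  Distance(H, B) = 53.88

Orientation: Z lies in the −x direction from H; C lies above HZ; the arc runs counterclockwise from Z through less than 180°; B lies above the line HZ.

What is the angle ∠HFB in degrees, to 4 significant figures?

156.5°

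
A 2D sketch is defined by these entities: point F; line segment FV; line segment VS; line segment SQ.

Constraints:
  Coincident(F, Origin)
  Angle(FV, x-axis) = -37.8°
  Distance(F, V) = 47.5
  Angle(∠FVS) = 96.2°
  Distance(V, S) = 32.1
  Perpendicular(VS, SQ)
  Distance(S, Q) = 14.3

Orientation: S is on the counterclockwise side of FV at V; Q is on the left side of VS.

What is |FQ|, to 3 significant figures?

49.7

F is at the origin; FV runs at -37.8° with length 47.5, so V = 47.5·(cos -37.8°, sin -37.8°) = (37.5, -29.1). ∠FVS = 96.2°, so VS runs at -37.8° + (180° − 96.2°) = 46.0° from the x-axis; with |VS| = 32.1, S = V + 32.1·(cos 46.0°, sin 46.0°) = (59.8, -6.02). VS is perpendicular to SQ; with |SQ| = 14.3 on the left of VS, Q = S + 14.3·(-0.719, 0.695) = (49.5, 3.91). Then |FQ| = |Q − F| = 49.7.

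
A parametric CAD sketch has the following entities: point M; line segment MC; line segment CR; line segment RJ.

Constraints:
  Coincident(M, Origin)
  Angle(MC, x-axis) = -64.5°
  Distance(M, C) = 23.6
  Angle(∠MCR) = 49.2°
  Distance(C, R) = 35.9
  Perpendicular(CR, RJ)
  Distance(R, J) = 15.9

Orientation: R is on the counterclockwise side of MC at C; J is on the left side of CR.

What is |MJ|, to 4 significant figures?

20.57

∠MCR = 49.2°, so CR runs at -64.5° + (180° − 49.2°) = 66.30° from the x-axis; with |CR| = 35.9, R = C + 35.9·(cos 66.30°, sin 66.30°) = (24.59, 11.57). The perpendicularity gives RJ at right angles to CR; with |RJ| = 15.9 on the left of CR, J = R + 15.9·(-0.9157, 0.4019) = (10.03, 17.96). Then |MJ| = |J − M| = 20.57.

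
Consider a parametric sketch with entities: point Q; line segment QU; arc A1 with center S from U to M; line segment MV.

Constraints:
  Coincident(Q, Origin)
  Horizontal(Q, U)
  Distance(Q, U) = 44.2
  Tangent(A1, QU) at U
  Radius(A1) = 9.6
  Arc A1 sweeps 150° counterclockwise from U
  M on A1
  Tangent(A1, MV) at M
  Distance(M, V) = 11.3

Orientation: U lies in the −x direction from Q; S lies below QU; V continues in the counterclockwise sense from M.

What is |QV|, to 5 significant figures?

45.749

Q is at the origin; QU is horizontal with |QU| = 44.2 and U on the −x side, so U = (-44.200, 0.0000). Tangency of A1 to QU means the radius SU is perpendicular to QU, so S = U + (0, -9.6) = (-44.200, -9.6000). On A1, U sits at bearing 90° from S; a 150° counterclockwise sweep puts M at bearing 240°, so M = S + 9.6·(cos 240°, sin 240°) = (-49.000, -17.914). Tangency of A1 to MV means the radius SM is perpendicular to MV, so MV runs along (−sin 240°, cos 240°); with |MV| = 11.3, V = (-39.214, -23.564). Then |QV| = |V − Q| = 45.749.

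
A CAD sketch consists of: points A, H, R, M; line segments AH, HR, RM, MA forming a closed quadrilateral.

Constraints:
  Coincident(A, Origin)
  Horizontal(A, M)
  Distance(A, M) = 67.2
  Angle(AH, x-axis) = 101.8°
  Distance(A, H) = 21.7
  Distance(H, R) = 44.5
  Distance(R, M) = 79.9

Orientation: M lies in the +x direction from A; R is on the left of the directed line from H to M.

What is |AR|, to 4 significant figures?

62.94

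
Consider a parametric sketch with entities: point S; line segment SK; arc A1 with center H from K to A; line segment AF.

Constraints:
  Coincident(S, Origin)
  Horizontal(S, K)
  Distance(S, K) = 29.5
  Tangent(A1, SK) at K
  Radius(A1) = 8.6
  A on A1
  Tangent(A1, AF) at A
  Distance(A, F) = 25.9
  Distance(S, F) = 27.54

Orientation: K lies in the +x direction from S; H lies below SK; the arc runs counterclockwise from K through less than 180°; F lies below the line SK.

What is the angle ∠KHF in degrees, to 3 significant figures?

130°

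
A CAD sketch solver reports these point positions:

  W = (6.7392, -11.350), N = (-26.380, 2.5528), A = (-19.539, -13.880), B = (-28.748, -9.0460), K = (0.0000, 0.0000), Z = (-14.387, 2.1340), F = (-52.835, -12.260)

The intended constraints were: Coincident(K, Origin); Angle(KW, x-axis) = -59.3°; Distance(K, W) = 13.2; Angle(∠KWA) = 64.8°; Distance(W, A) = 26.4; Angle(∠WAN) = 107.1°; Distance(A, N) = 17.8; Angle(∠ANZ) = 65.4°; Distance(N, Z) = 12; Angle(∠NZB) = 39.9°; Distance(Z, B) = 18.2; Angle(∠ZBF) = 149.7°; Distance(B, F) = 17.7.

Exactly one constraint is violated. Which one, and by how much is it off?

Distance(B, F) = 17.7 — off by 6.60.

K = (0.00, 0.00) ✓; KW at -59.30° ✓; |KW| = 13.20 ✓; ∠KWA = 64.80° ✓; |WA| = 26.40 ✓; ∠WAN = 107.1° ✓; |AN| = 17.80 ✓; ∠ANZ = 65.40° ✓; |NZ| = 12.00 ✓; ∠NZB = 39.90° ✓; |ZB| = 18.20 ✓; ∠ZBF = 149.7° ✓; |BF| = 24.30 ✗.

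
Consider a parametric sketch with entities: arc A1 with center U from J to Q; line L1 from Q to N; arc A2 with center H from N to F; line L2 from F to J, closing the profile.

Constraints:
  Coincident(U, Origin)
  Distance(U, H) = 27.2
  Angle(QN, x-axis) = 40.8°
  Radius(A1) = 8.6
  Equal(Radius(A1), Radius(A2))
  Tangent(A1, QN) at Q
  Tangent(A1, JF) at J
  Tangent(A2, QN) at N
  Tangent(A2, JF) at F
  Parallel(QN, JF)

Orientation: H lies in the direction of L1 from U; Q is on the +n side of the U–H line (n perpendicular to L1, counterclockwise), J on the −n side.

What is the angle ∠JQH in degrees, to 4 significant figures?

72.45°

The slot axis is L1's direction at 40.8°, so u = (cos 40.8°, sin 40.8°) = (0.7570, 0.6534) and n = (−sin 40.8°, cos 40.8°) = (-0.6534, 0.7570). U is at the origin and H lies 27.2 along u from U, so H = 27.2·u = (20.59, 17.77). Tangency of A1 to both parallel lines with radius 8.6 puts Q and J at U ± 8.6·n: Q = (-5.619, 6.510), J = (5.619, -6.510). Then cos ∠JQH = QJ·QH / (|QJ||QH|), giving 72.45°.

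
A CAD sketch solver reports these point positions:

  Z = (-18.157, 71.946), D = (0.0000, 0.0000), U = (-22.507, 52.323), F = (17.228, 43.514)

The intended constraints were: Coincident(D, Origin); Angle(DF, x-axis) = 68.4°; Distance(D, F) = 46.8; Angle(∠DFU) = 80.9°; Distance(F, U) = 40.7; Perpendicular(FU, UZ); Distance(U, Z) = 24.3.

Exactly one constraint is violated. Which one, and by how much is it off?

Distance(U, Z) = 24.3 — off by 4.20.

D = (0.00, 0.00) ✓; DF at 68.40° ✓; |DF| = 46.80 ✓; ∠DFU = 80.90° ✓; |FU| = 40.70 ✓; ∠(FU, UZ) = 90.00° ✓; |UZ| = 20.10 ✗.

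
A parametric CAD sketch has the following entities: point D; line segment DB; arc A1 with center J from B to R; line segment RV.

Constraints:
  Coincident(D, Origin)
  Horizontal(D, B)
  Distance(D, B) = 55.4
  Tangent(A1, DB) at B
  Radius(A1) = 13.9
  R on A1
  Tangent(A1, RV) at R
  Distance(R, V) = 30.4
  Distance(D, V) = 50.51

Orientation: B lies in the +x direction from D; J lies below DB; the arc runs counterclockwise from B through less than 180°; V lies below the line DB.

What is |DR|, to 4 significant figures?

43.26

Checks: |JB| = 13.90 ✓; |JR| = 13.90 ✓; ∠(JR, RV) = 90.00° ✓; |RV| = 30.40 ✓; |DV| = 50.51 ✓.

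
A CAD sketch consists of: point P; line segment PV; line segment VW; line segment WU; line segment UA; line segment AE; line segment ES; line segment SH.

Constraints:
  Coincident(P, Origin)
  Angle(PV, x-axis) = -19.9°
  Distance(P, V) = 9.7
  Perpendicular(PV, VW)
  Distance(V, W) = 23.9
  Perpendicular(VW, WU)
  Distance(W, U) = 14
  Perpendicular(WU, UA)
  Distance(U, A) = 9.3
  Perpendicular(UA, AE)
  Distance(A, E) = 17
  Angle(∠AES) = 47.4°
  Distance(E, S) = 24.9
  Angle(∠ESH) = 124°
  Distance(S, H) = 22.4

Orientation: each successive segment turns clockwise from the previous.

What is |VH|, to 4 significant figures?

46.60

∠AES = 47.4° gives ES at -152.5° from the x-axis; with |ES| = 24.9, S = (-15.11, -29.55). ∠ESH = 124.0° gives SH at 151.5° from the x-axis; with |SH| = 22.4, H = (-34.80, -18.86). Then |VH| = |H − V| = 46.60.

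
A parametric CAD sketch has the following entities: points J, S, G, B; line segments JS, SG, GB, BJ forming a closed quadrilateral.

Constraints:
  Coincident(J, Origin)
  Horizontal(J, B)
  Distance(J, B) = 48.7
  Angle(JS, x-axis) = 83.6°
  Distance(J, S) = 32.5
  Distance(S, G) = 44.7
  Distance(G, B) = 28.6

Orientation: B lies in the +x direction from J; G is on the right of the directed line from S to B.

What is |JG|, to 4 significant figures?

23.15

J is at the origin; JB is horizontal with |JB| = 48.7 and B in +x, so B = (48.7, 0). JS runs at 83.6° with |JS| = 32.5, so S = (3.623, 32.30). G is determined by |SG| = 44.7 and |GB| = 28.6 together: it lies at the intersection of circle(S, 44.7) and circle(B, 28.6). With |SB| = 55.45, the foot of the radical line on SB is 38.37 from S and the perpendicular offset is √(44.7² − 38.37²) = 22.94. Taking the right-of-SB solution: G = (21.45, -8.692).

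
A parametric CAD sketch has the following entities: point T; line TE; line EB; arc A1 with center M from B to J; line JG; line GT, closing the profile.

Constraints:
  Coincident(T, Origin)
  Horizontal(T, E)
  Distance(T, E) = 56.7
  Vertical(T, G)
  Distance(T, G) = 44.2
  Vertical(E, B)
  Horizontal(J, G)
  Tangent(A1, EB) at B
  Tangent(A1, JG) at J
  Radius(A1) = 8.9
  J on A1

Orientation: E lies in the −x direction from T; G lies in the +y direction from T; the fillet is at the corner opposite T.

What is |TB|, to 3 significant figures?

66.8

T is at the origin; T and E share the same y with |TE| = 56.7 and E on the −x side, so E = (-56.7, 0.00). T and G share the same x with |TG| = 44.2 and G on the +y side, so G = (0.00, 44.2). The virtual corner opposite T is at (-56.7, 44.2). A1 meets EB tangentially, so MB is at right angles to EB and the tangent condition forces MJ to be normal to JG, with radius 8.9, so the center M sits 8.9 in from both sides at M = (-47.8, 35.3). That places the tangent points at B = (-56.7, 35.3) on EB and J = (-47.8, 44.2) on JG. Then |TB| = |B − T| = 66.8.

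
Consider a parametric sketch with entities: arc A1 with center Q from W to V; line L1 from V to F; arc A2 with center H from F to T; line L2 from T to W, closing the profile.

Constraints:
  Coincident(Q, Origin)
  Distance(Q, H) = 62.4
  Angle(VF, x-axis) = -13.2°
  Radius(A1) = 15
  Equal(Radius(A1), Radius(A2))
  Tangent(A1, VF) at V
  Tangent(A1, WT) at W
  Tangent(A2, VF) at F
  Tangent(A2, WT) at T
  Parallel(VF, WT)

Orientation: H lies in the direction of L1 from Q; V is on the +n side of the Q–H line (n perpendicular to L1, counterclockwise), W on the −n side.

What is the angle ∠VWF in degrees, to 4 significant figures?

64.32°

The slot axis is L1's direction at -13.2°, so u = (cos -13.2°, sin -13.2°) = (0.9736, -0.2284) and n = (−sin -13.2°, cos -13.2°) = (0.2284, 0.9736). Q is at the origin and H lies 62.4 along u from Q, so H = 62.4·u = (60.75, -14.25). Tangency of A1 to both parallel lines with radius 15.0 puts V and W at Q ± 15.0·n: V = (3.425, 14.60), W = (-3.425, -14.60). Equal radii place F and T the same way about H: F = H + 15.0·n = (64.18, 0.3546), T = H − 15.0·n = (57.33, -28.85). Then cos ∠VWF = WV·WF / (|WV||WF|), giving 64.32°.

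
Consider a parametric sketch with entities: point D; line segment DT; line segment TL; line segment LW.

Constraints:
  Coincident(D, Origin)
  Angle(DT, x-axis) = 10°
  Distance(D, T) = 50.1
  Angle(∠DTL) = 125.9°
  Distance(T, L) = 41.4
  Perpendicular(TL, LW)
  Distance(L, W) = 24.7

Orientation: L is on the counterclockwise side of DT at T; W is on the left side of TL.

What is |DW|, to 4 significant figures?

72.54

∠DTL = 125.9°, so TL runs at 10.0° + (180° − 125.9°) = 64.10° from the x-axis; with |TL| = 41.4, L = T + 41.4·(cos 64.10°, sin 64.10°) = (67.42, 45.94). TL is perpendicular to LW; with |LW| = 24.7 on the left of TL, W = L + 24.7·(-0.8996, 0.4368) = (45.20, 56.73). Then |DW| = |W − D| = 72.54.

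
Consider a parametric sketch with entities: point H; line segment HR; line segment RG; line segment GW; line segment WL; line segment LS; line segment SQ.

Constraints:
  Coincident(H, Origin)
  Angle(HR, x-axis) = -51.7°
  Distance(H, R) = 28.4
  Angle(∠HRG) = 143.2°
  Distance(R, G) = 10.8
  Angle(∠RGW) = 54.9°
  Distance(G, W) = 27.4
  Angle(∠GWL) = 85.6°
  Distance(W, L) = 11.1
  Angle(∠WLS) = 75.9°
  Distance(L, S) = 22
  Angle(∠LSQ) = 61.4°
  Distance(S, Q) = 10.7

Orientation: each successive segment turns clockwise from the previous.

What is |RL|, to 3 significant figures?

20.5

∠RGW = 54.9° gives GW at 146° from the x-axis; with |GW| = 27.4, W = (-4.94, -17.9). ∠GWL = 85.6° gives WL at 52.0° from the x-axis; with |WL| = 11.1, L = (1.90, -9.17). Then |RL| = |L − R| = 20.5.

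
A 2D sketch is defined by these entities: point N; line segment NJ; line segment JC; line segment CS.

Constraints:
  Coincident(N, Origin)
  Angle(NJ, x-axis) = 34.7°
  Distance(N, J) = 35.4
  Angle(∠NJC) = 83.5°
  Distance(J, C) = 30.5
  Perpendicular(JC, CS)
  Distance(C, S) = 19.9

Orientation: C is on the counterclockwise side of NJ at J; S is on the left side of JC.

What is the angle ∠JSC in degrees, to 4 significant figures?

56.88°

N is at the origin; NJ runs at 34.7° with length 35.4, so J = 35.4·(cos 34.7°, sin 34.7°) = (29.10, 20.15). ∠NJC = 83.5°, so JC runs at 34.7° + (180° − 83.5°) = 131.2° from the x-axis; with |JC| = 30.5, C = J + 30.5·(cos 131.2°, sin 131.2°) = (9.014, 43.10). JC ⟂ CS; with |CS| = 19.9 on the left of JC, S = C + 19.9·(-0.7524, -0.6587) = (-5.959, 29.99). Then cos ∠JSC = SJ·SC / (|SJ||SC|), giving 56.88°.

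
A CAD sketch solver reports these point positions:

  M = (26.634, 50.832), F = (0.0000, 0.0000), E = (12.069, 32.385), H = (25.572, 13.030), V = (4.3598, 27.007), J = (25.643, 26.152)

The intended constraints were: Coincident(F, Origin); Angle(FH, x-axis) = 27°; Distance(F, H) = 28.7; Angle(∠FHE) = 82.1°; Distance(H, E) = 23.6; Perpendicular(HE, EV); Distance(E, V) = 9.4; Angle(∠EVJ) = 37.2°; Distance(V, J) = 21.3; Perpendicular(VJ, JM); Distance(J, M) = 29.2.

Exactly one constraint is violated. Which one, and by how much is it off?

Distance(J, M) = 29.2 — off by 4.50.

F = (0.00, 0.00) ✓; FH at 27.00° ✓; |FH| = 28.70 ✓; ∠FHE = 82.10° ✓; |HE| = 23.60 ✓; ∠(HE, EV) = 90.00° ✓; |EV| = 9.400 ✓; ∠EVJ = 37.20° ✓; |VJ| = 21.30 ✓; ∠(VJ, JM) = 90.00° ✓; |JM| = 24.70 ✗.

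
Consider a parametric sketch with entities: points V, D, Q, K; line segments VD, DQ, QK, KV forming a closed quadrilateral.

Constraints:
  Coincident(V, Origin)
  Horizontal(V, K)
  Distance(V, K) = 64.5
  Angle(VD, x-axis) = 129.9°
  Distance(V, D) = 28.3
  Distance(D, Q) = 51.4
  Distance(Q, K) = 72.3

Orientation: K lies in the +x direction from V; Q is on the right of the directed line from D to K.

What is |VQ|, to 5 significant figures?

27.351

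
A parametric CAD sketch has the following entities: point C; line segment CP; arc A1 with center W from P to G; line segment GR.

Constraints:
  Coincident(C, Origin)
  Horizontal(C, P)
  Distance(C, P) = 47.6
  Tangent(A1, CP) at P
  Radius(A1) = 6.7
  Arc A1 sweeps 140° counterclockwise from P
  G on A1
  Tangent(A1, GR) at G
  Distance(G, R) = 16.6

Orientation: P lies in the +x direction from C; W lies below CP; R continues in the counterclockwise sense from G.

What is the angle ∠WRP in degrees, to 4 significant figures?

7.529°

C is at the origin; C and P share the same y with |CP| = 47.6 and P on the +x side, so P = (47.60, 0.000). A1 meets CP tangentially, so WP is at right angles to CP, so W = P + (0, -6.7) = (47.60, -6.700). On A1, P sits at bearing 90° from W; a 140° counterclockwise sweep puts G at bearing 230°, so G = W + 6.7·(cos 230°, sin 230°) = (43.29, -11.83). A1 meets GR tangentially, so WG is at right angles to GR, so GR runs along (−sin 230°, cos 230°); with |GR| = 16.6, R = (56.01, -22.50). Then cos ∠WRP = RW·RP / (|RW||RP|), giving 7.529°.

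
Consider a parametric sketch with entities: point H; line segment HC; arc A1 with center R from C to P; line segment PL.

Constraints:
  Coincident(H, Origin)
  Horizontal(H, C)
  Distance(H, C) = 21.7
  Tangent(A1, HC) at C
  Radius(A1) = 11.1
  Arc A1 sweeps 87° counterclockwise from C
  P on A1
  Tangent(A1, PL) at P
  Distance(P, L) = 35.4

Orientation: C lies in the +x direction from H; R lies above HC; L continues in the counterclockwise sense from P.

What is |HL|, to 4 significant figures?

57.48

On A1, C sits at bearing -90° from R; an 87° counterclockwise sweep puts P at bearing -3°, so P = R + 11.1·(cos -3°, sin -3°) = (32.78, 10.52). A1 meets PL tangentially, so RP is at right angles to PL, so PL runs along (−sin -3°, cos -3°); with |PL| = 35.4, L = (34.64, 45.87). Then |HL| = |L − H| = 57.48.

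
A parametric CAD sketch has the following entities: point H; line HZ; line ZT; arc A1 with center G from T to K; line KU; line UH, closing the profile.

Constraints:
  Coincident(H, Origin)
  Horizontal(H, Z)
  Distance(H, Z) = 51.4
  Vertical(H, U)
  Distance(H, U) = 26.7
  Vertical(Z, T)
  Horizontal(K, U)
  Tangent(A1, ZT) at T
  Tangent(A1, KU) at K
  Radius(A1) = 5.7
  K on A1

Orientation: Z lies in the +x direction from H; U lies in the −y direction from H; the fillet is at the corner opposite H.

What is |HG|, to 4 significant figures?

50.29

H is at the origin; H and Z share the same y with |HZ| = 51.4 and Z on the +x side, so Z = (51.40, 0.000). H and U share the same x with |HU| = 26.7 and U on the −y side, so U = (0.000, -26.70). The virtual corner opposite H is at (51.40, -26.70). Since A1 is tangent to ZT there, GT ⟂ ZT and tangency of A1 to KU means the radius GK is perpendicular to KU, with radius 5.7, so the center G sits 5.7 in from both sides at G = (45.70, -21.00). Then |HG| = |G − H| = 50.29.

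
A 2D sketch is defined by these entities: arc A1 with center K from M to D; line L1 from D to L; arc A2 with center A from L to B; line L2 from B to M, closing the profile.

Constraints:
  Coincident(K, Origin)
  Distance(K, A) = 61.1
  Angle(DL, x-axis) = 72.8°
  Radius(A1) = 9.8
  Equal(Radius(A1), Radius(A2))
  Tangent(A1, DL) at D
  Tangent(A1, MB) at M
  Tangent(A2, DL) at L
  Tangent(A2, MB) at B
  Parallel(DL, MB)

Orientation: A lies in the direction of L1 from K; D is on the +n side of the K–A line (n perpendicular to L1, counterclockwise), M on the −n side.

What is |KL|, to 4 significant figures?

61.88

The slot axis is L1's direction at 72.8°, so u = (cos 72.8°, sin 72.8°) = (0.2957, 0.9553) and n = (−sin 72.8°, cos 72.8°) = (-0.9553, 0.2957). K is at the origin and A lies 61.1 along u from K, so A = 61.1·u = (18.07, 58.37). Tangency of A1 to both parallel lines with radius 9.8 puts D and M at K ± 9.8·n: D = (-9.362, 2.898), M = (9.362, -2.898). Equal radii place L and B the same way about A: L = A + 9.8·n = (8.706, 61.27), B = A − 9.8·n = (27.43, 55.47). Then |KL| = |L − K| = 61.88.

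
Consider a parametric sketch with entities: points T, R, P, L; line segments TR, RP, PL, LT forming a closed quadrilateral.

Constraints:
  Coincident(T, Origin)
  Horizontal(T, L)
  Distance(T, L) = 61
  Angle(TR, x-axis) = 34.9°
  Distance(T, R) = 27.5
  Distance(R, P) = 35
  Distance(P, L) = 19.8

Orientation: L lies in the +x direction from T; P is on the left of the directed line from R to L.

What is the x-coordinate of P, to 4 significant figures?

57.36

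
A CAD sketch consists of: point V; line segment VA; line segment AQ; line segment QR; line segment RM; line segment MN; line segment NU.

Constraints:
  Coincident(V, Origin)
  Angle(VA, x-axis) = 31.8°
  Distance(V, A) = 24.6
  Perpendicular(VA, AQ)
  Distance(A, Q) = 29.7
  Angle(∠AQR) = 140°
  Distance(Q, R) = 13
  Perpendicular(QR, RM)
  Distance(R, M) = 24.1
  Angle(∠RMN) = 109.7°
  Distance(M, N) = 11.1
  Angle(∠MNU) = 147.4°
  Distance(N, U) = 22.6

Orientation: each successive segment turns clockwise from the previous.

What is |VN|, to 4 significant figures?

13.85

V is at the origin; VA runs at 31.8° with length 24.6, so A = (20.91, 12.96). The perpendicularity gives AQ at right angles to VA, so AQ runs at -58.20°; with |AQ| = 29.7, Q = (36.56, -12.28). ∠AQR = 140.0° gives QR at -98.20° from the x-axis; with |QR| = 13.0, R = (34.70, -25.15). QR ⟂ RM, so RM runs at 171.8°; with |RM| = 24.1, M = (10.85, -21.71). ∠RMN = 109.7° gives MN at 101.5° from the x-axis; with |MN| = 11.1, N = (8.637, -10.83). Then |VN| = |N − V| = 13.85.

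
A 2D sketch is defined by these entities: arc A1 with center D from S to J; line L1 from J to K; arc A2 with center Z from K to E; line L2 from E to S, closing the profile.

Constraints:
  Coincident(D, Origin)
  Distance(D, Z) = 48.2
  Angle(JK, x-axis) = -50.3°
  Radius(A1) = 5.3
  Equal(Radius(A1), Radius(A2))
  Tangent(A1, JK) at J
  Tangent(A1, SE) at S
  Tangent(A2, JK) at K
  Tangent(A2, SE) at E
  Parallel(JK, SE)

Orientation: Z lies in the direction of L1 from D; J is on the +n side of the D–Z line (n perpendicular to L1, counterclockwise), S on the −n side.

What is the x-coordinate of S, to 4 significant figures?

-4.078

D is at the origin and Z lies 48.2 along u from D, so Z = 48.2·u = (30.79, -37.09). Tangency of A1 to both parallel lines with radius 5.3 puts J and S at D ± 5.3·n: J = (4.078, 3.385), S = (-4.078, -3.385). So S.x = -4.078.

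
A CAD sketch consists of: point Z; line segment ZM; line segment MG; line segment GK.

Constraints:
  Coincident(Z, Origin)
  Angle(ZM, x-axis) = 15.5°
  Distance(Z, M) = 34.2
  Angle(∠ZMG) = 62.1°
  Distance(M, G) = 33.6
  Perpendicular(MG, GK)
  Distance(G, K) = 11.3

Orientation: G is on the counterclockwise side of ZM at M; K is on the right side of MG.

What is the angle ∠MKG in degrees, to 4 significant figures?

71.41°

Z is at the origin; ZM runs at 15.5° with length 34.2, so M = 34.2·(cos 15.5°, sin 15.5°) = (32.96, 9.140). ∠ZMG = 62.1°, so MG runs at 15.5° + (180° − 62.1°) = 133.4° from the x-axis; with |MG| = 33.6, G = M + 33.6·(cos 133.4°, sin 133.4°) = (9.870, 33.55). The perpendicularity gives GK at right angles to MG; with |GK| = 11.3 on the right of MG, K = G + 11.3·(0.7266, 0.6871) = (18.08, 41.32). Then cos ∠MKG = KM·KG / (|KM||KG|), giving 71.41°.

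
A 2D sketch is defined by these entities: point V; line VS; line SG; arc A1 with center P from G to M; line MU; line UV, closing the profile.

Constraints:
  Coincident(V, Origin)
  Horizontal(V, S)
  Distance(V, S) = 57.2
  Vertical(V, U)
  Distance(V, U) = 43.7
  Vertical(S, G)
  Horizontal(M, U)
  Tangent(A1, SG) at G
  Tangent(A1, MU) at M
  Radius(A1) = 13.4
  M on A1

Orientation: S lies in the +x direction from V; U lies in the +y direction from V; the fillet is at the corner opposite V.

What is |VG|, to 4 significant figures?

64.73

V is at the origin; VS is horizontal with |VS| = 57.2 and S on the +x side, so S = (57.20, 0.000). V and U share the same x with |VU| = 43.7 and U on the +y side, so U = (0.000, 43.70). The virtual corner opposite V is at (57.20, 43.70). Since A1 is tangent to SG there, PG ⟂ SG and since A1 is tangent to MU there, PM ⟂ MU, with radius 13.4, so the center P sits 13.4 in from both sides at P = (43.80, 30.30). That places the tangent points at G = (57.20, 30.30) on SG and M = (43.80, 43.70) on MU. Then |VG| = |G − V| = 64.73.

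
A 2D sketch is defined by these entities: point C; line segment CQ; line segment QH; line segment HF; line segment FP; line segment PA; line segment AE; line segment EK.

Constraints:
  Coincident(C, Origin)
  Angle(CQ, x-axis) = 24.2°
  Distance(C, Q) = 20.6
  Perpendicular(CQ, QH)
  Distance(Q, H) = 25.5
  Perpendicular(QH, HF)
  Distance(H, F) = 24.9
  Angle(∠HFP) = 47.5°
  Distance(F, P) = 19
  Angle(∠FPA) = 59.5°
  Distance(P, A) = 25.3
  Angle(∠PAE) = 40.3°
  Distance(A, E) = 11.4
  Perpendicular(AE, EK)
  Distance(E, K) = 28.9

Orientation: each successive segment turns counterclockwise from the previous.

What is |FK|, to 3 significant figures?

33.2

C is at the origin; CQ runs at 24.2° with length 20.6, so Q = (18.8, 8.44). CQ is perpendicular to QH, so QH runs at 114°; with |QH| = 25.5, H = (8.34, 31.7). The perpendicularity gives HF at right angles to QH, so HF runs at -156°; with |HF| = 24.9, F = (-14.4, 21.5). ∠HFP = 47.5° gives FP at -23.3° from the x-axis; with |FP| = 19.0, P = (3.08, 14.0). ∠FPA = 59.5° gives PA at 97.2° from the x-axis; with |PA| = 25.3, A = (-0.0956, 39.1). ∠PAE = 40.3° gives AE at -123° from the x-axis; with |AE| = 11.4, E = (-6.32, 29.5). AE is perpendicular to EK, so EK runs at -33.1°; with |EK| = 28.9, K = (17.9, 13.7). Then |FK| = |K − F| = 33.2.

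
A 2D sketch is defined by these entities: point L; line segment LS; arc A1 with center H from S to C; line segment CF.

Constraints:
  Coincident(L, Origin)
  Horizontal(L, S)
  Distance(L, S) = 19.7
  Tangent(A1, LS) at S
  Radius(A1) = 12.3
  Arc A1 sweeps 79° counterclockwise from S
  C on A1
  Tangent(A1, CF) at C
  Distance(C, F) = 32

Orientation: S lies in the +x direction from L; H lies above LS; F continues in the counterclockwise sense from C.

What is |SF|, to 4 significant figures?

45.18

L is at the origin; LS is horizontal with |LS| = 19.7 and S on the +x side, so S = (19.70, 0.000). Tangency of A1 to LS means the radius HS is perpendicular to LS, so H = S + (0, 12.3) = (19.70, 12.30). On A1, S sits at bearing -90° from H; a 79° counterclockwise sweep puts C at bearing -11°, so C = H + 12.3·(cos -11°, sin -11°) = (31.77, 9.953). The tangent condition forces HC to be normal to CF, so CF runs along (−sin -11°, cos -11°); with |CF| = 32.0, F = (37.88, 41.37). Then |SF| = |F − S| = 45.18.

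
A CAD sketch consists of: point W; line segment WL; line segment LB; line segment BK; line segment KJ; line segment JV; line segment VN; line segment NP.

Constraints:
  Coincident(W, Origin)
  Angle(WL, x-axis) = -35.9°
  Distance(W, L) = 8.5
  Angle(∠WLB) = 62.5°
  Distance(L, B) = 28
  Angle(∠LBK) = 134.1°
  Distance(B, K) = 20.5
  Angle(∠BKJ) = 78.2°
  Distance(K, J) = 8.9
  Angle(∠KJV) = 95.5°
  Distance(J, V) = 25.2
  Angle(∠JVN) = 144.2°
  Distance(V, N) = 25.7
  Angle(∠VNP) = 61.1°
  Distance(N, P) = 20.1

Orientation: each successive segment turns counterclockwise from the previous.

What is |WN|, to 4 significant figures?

36.64

W is at the origin; WL runs at -35.9° with length 8.5, so L = (6.885, -4.984). ∠WLB = 62.5° gives LB at 81.60° from the x-axis; with |LB| = 28.0, B = (10.98, 22.72). ∠LBK = 134.1° gives BK at 127.5° from the x-axis; with |BK| = 20.5, K = (-1.504, 38.98). ∠BKJ = 78.2° gives KJ at -130.7° from the x-axis; with |KJ| = 8.9, J = (-7.308, 32.23). ∠KJV = 95.5° gives JV at -46.20° from the x-axis; with |JV| = 25.2, V = (10.13, 14.04). ∠JVN = 144.2° gives VN at -10.40° from the x-axis; with |VN| = 25.7, N = (35.41, 9.404). Then |WN| = |N − W| = 36.64.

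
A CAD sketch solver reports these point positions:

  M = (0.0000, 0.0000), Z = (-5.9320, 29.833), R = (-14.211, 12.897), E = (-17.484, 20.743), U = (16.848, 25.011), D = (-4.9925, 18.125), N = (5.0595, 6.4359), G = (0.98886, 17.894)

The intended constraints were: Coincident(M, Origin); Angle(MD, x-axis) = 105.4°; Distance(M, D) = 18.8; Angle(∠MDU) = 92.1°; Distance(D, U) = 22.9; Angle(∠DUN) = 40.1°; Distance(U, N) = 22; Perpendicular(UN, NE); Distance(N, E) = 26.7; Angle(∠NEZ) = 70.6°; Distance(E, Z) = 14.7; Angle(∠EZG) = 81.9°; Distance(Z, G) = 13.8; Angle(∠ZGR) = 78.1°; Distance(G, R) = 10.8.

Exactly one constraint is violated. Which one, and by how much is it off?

Distance(G, R) = 10.8 — off by 5.20.

M = (0.00, 0.00) ✓; MD at 105.4° ✓; |MD| = 18.80 ✓; ∠MDU = 92.10° ✓; |DU| = 22.90 ✓; ∠DUN = 40.10° ✓; |UN| = 22.00 ✓; ∠(UN, NE) = 90.00° ✓; |NE| = 26.70 ✓; ∠NEZ = 70.60° ✓; |EZ| = 14.70 ✓; ∠EZG = 81.90° ✓; |ZG| = 13.80 ✓; ∠ZGR = 78.10° ✓; |GR| = 16.00 ✗.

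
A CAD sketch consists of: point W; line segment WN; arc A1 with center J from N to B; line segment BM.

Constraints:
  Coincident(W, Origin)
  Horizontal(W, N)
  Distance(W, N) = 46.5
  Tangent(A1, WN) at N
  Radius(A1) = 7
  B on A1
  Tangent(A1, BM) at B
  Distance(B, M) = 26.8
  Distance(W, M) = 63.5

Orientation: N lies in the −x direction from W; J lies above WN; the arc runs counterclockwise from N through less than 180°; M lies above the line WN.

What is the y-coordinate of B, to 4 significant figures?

10.49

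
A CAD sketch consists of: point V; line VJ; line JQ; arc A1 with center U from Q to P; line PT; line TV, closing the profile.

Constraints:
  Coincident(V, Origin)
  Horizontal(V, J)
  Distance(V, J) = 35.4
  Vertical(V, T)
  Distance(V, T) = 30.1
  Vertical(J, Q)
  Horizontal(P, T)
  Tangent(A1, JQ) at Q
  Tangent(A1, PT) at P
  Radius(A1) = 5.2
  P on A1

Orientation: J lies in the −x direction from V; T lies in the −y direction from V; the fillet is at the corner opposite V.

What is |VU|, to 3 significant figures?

39.1

VT is vertical with |VT| = 30.1 and T on the −y side, so T = (0.00, -30.1). The virtual corner opposite V is at (-35.4, -30.1). Since A1 is tangent to JQ there, UQ ⟂ JQ and tangency of A1 to PT means the radius UP is perpendicular to PT, with radius 5.2, so the center U sits 5.2 in from both sides at U = (-30.2, -24.9). Then |VU| = |U − V| = 39.1.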